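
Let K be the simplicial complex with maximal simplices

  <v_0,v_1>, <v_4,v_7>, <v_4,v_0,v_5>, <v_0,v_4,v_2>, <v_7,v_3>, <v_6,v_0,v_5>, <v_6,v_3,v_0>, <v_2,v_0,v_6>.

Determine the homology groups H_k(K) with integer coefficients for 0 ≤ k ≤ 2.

Fix the vertex order v_0 < v_1 < v_2 < v_3 < v_4 < v_5 < v_6 < v_7 and write every simplex with vertices in increasing order. Then dim K = 2 and the simplices of K are:

  0-simplices (8): [v_0], [v_1], [v_2], [v_3], [v_4], [v_5], [v_6], [v_7]
  1-simplices (13): [v_0,v_1], [v_0,v_2], [v_0,v_3], [v_0,v_4], [v_0,v_5], [v_0,v_6], [v_2,v_4], [v_2,v_6], [v_3,v_6], [v_3,v_7], [v_4,v_5], [v_4,v_7], [v_5,v_6]
  2-simplices (5): [v_0,v_2,v_4], [v_0,v_2,v_6], [v_0,v_3,v_6], [v_0,v_4,v_5], [v_0,v_5,v_6]

so the chain groups are C_0 ≅ Z^8, C_1 ≅ Z^13, C_2 ≅ Z^5.

∂_1: C_1 → C_0 is given by ∂[p,q] = [q] − [p].
As a 8×13 matrix over Z this has rank 7, with invariant factors (1,1,1,1,1,1,1).

Boundary ∂_2: C_2 → C_1 acts by ∂[p,q,r] = [q,r] − [p,r] + [p,q]. For instance
  ∂[v_0,v_3,v_6] = [v_3,v_6] − [v_0,v_6] + [v_0,v_3],
  ∂[v_0,v_2,v_4] = [v_2,v_4] − [v_0,v_4] + [v_0,v_2].
As a 13×5 matrix over Z this has rank 5, with invariant factors (1,1,1,1,1).

Computing H_k = (kernel of ∂_k) / (image of ∂_{k+1}):

  H_0: rank C_0 − rank ∂_1 = 8 − 7 = 1, and the invariant factors of ∂_1 are all 1, so H_0 = Z.
  H_1: rank ker ∂_1 − rank ∂_2 = (13 − 7) − 5 = 1, and the invariant factors of ∂_2 are all 1, so H_1 = Z.
  H_2: rank ker ∂_2 − rank ∂_3 = (5 − 5) − 0 = 0, and there is no ∂_3, so H_2 = 0.

As a check, the Euler characteristic is 8 − 13 + 5 = 0, which agrees with 1 − 1 + 0 = 0.

H_0 = Z,  H_1 = Z,  H_2 = 0.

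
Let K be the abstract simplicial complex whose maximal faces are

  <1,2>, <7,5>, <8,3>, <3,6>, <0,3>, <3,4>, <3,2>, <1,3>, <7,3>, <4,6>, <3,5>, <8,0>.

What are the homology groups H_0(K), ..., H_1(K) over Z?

Take the total order 0 < 1 < 2 < 3 < 4 < 5 < 6 < 7 < 8 on the vertex set. Then K (dimension 1) consists of the simplices:

  0-simplices (9): [0], [1], [2], [3], [4], [5], [6], [7], [8]
  1-simplices (12): [0,3], [0,8], [1,2], [1,3], [2,3], [3,4], [3,5], [3,6], [3,7], [3,8], [4,6], [5,7]

Hence C_0 ≅ Z^9, C_1 ≅ Z^12.

∂_1: C_1 → C_0 is given by ∂[p,q] = [q] − [p]. For instance
  ∂[3,7] = [7] − [3].
The resulting 9×12 matrix has rank 8, and its Smith normal form has invariant factors (1,1,1,1,1,1,1,1).

From H_k ≅ ker(∂_k) / im(∂_{k+1}) we obtain:

  H_0: rank C_0 − rank ∂_1 = 9 − 8 = 1, and the invariant factors of ∂_1 are all 1, so H_0 ≅ Z.
  H_1: rank ker ∂_1 − rank ∂_2 = (12 − 8) − 0 = 4, and there is no ∂_2, so H_1 ≅ Z^4.

As a check, the Euler characteristic is 9 − 12 = -3, which agrees with 1 − 4 = -3.
(K is a triangulation of a wedge of 4 circles.)

H_0 ≅ Z,  H_1 ≅ Z^4.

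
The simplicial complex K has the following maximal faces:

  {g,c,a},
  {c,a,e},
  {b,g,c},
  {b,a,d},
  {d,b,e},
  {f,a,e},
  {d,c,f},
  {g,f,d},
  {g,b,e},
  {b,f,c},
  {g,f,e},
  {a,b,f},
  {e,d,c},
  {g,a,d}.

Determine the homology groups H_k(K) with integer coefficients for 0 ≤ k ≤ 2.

Order the vertices as a < b < c < d < e < f < g. Listing each simplex with vertices in this order, K has dimension 2 with simplices:

  0-simplices (7): a, b, c, d, e, f, g
  1-simplices (21): ab, ac, ad, ae, af, ag, bc, bd, be, bf, bg, cd, ce, cf, cg, de, df, dg, ef, eg, fg
  2-simplices (14): abd, abf, ace, acg, adg, aef, bcf, bcg, bde, beg, cde, cdf, dfg, efg

so the chain groups are C_0 ≅ Z^7, C_1 ≅ Z^21, C_2 ≅ Z^14.

The boundary map ∂_1: C_1 → C_0 is given by ∂[p,q] = [q] − [p].
The resulting 7×21 matrix has rank 6, and its Smith normal form has invariant factors (1,1,1,1,1,1).

The boundary map ∂_2: C_2 → C_1 sends each 2-simplex [p,q,r] to [q,r] − [p,r] + [p,q]. For instance
  ∂bde = de − be + bd,
  ∂adg = dg − ag + ad.
The resulting 21×14 matrix has rank 13, and its Smith normal form has invariant factors (1,1,1,1,1,1,1,1,1,1,1,1,1).

Now H_k = ker ∂_k / im ∂_{k+1}, so:

  H_0: rank C_0 − rank ∂_1 = 7 − 6 = 1, and the invariant factors of ∂_1 are all 1, so H_0 = Z.
  H_1: rank ker ∂_1 − rank ∂_2 = (21 − 6) − 13 = 2, and the invariant factors of ∂_2 are all 1, so H_1 = Z^2.
  H_2: rank ker ∂_2 − rank ∂_3 = (14 − 13) − 0 = 1, and there is no ∂_3, so H_2 = Z.

H_0 = Z,  H_1 = Z^2,  H_2 = Z.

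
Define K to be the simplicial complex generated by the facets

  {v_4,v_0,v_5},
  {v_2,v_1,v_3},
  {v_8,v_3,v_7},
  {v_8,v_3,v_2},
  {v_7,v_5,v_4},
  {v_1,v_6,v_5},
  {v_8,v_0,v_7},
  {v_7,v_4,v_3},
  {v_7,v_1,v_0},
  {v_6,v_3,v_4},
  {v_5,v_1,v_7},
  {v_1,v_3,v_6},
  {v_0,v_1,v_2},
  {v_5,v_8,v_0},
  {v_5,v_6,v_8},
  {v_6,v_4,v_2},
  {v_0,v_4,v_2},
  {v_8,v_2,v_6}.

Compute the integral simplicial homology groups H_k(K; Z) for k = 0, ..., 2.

H_0 ≅ Z,  H_1 ≅ Z ⊕ Z/2Z,  H_2 = 0.

Fix the vertex order v_0 < v_1 < v_2 < v_3 < v_4 < v_5 < v_6 < v_7 < v_8 and write every simplex with vertices in increasing order. Then dim K = 2 and the simplices of K are:

  0-simplices (9): [v_0], [v_1], [v_2], [v_3], [v_4], [v_5], [v_6], [v_7], [v_8]
  1-simplices (27): (27 of them)
  2-simplices (18): (18 of them)

Hence C_0 ≅ Z^9, C_1 ≅ Z^27, C_2 ≅ Z^18.

The boundary map ∂_1: C_1 → C_0 is given by ∂[p,q] = [q] − [p]. For instance
  ∂[v_3,v_4] = [v_4] − [v_3].
As a 9×27 matrix over Z this has rank 8, with invariant factors (1,1,1,1,1,1,1,1).

The boundary map ∂_2: C_2 → C_1 acts by ∂[p,q,r] = [q,r] − [p,r] + [p,q]. For instance
  ∂[v_1,v_3,v_6] = [v_3,v_6] − [v_1,v_6] + [v_1,v_3],
  ∂[v_0,v_2,v_4] = [v_2,v_4] − [v_0,v_4] + [v_0,v_2].
The 27×18 boundary matrix has rank 18 and Smith normal form diag(1,1,1,1,1,1,1,1,1,1,1,1,1,1,1,1,1,2).

Reading off H_k = ker ∂_k / im ∂_{k+1}:

  H_0: rank C_0 − rank ∂_1 = 9 − 8 = 1, and the invariant factors of ∂_1 are all 1, so H_0 ≅ Z.
  H_1: rank ker ∂_1 − rank ∂_2 = (27 − 8) − 18 = 1, and ∂_2 has invariant factor 2 > 1, so H_1 ≅ Z ⊕ Z/2Z.
  H_2: rank ker ∂_2 − rank ∂_3 = (18 − 18) − 0 = 0, and there is no ∂_3, so H_2 ≅ 0.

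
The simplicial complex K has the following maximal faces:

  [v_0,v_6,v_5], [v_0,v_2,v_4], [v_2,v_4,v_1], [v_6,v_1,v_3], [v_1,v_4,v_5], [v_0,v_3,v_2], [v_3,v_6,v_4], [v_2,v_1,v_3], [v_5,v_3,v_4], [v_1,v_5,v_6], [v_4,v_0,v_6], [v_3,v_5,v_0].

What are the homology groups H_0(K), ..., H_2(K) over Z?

H_0 ≅ Z,  H_1 ≅ Z_2,  H_2 = 0.

Order the vertices as v_0 < v_1 < v_2 < v_3 < v_4 < v_5 < v_6. Listing each simplex with vertices in this order, K has dimension 2 with simplices:

  0-simplices (7): [v_0], [v_1], [v_2], [v_3], [v_4], [v_5], [v_6]
  1-simplices (18): (18 of them)
  2-simplices (12): (12 of them)

giving chain groups C_0 ≅ Z^7, C_1 ≅ Z^18, C_2 ≅ Z^12.

The boundary map ∂_1: C_1 → C_0 sends each edge [p,q] (with p < q) to q − p.
As a 7×18 matrix over Z this has rank 6, with invariant factors (1,1,1,1,1,1).

Boundary ∂_2: C_2 → C_1 acts by ∂[p,q,r] = [q,r] − [p,r] + [p,q]. For instance
  ∂[v_1,v_5,v_6] = [v_5,v_6] − [v_1,v_6] + [v_1,v_5],
  ∂[v_3,v_4,v_5] = [v_4,v_5] − [v_3,v_5] + [v_3,v_4].
The 18×12 boundary matrix has rank 12 and Smith normal form diag(1,1,1,1,1,1,1,1,1,1,1,2).

From H_k ≅ ker(∂_k) / im(∂_{k+1}) we obtain:

  H_0: rank C_0 − rank ∂_1 = 7 − 6 = 1, and the invariant factors of ∂_1 are all 1, so H_0 = Z.
  H_1: rank ker ∂_1 − rank ∂_2 = (18 − 6) − 12 = 0, and ∂_2 has invariant factor 2 > 1, so H_1 = Z_2.
  H_2: rank ker ∂_2 − rank ∂_3 = (12 − 12) − 0 = 0, and there is no ∂_3, so H_2 = 0.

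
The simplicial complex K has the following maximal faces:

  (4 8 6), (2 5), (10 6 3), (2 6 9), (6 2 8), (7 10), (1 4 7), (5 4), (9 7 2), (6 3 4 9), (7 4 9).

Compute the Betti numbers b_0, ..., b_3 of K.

b_0 = 1, b_1 = 2, b_2 = 0, b_3 = 0.

We work with the vertex ordering 1 < 2 < 3 < 4 < 5 < 6 < 7 < 8 < 9 < 10. The simplices of K, each written with vertices in increasing order, are:

  0-simplices (10): [1], [2], [3], [4], [5], [6], [7], [8], [9], [10]
  1-simplices (21): [1,4], [1,7], [2,5], [2,6], [2,7], [2,8], [2,9], [3,4], [3,6], [3,9], [3,10], [4,5], [4,6], [4,7], [4,8], [4,9], [6,8], [6,9], [6,10], [7,9], [7,10]
  2-simplices (11): [1,4,7], [2,6,8], [2,6,9], [2,7,9], [3,4,6], [3,4,9], [3,6,9], [3,6,10], [4,6,8], [4,6,9], [4,7,9]
  3-simplices (1): [3,4,6,9]

Hence C_0 ≅ Z^10, C_1 ≅ Z^21, C_2 ≅ Z^11, C_3 ≅ Z^1.

∂_1: C_1 → C_0 sends each edge [p,q] (with p < q) to q − p. For instance
  ∂[1,7] = [7] − [1].
As a 10×21 matrix over Z this has rank 9, with invariant factors (1,1,1,1,1,1,1,1,1).

Boundary ∂_2: C_2 → C_1 sends each 2-simplex [p,q,r] to [q,r] − [p,r] + [p,q]. For instance
  ∂[4,6,9] = [6,9] − [4,9] + [4,6],
  ∂[2,6,9] = [6,9] − [2,9] + [2,6].
The resulting 21×11 matrix has rank 10, and its Smith normal form has invariant factors (1,1,1,1,1,1,1,1,1,1).

∂_3: C_3 → C_2 sends each 3-simplex σ to the alternating sum Σ_i (−1)^i (σ with its i-th vertex removed). For instance
  ∂[3,4,6,9] = [4,6,9] − [3,6,9] + [3,4,9] − [3,4,6].
The 11×1 boundary matrix has rank 1 and Smith normal form diag(1).

Computing H_k = (kernel of ∂_k) / (image of ∂_{k+1}):

  H_0: rank C_0 − rank ∂_1 = 10 − 9 = 1, and the invariant factors of ∂_1 are all 1, so H_0 ≅ Z.
  H_1: rank ker ∂_1 − rank ∂_2 = (21 − 9) − 10 = 2, and the invariant factors of ∂_2 are all 1, so H_1 ≅ Z^2.
  H_2: rank ker ∂_2 − rank ∂_3 = (11 − 10) − 1 = 0, and the invariant factors of ∂_3 are all 1, so H_2 ≅ 0.
  H_3: rank ker ∂_3 − rank ∂_4 = (1 − 1) − 0 = 0, and there is no ∂_4, so H_3 ≅ 0.

Hence the Betti numbers are b_0 = 1, b_1 = 2, b_2 = 0, b_3 = 0.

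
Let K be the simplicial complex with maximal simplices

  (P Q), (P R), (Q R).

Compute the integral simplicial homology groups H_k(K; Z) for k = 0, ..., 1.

H_0 ≅ Z,  H_1 ≅ Z.

K has 3 vertices, 3 edges.
rank ∂_0 = 0, rank ∂_1 = 2 ⇒ b_0 = 3 − 0 − 2 = 1; all invariant factors of ∂_1 are 1 so no torsion. So H_0 ≅ Z.
rank ∂_1 = 2, rank ∂_2 = 0 ⇒ b_1 = 3 − 2 − 0 = 1. So H_1 ≅ Z.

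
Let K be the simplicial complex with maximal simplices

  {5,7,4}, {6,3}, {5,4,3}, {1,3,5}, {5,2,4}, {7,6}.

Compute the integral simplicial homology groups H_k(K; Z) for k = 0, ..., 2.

Order the vertices as 1 < 2 < 3 < 4 < 5 < 6 < 7. Listing each simplex with vertices in this order, K has dimension 2 with simplices:

  0-simplices (7): [1], [2], [3], [4], [5], [6], [7]
  1-simplices (11): [1,3], [1,5], [2,4], [2,5], [3,4], [3,5], [3,6], [4,5], [4,7], [5,7], [6,7]
  2-simplices (4): [1,3,5], [2,4,5], [3,4,5], [4,5,7]

Hence C_0 ≅ Z^7, C_1 ≅ Z^11, C_2 ≅ Z^4.

Boundary ∂_1: C_1 → C_0 is given by ∂[p,q] = [q] − [p].
This gives a 7×11 integer matrix of rank 6; reducing to Smith normal form yields diagonal entries (1,1,1,1,1,1).

Boundary ∂_2: C_2 → C_1 maps a triangle to the signed sum of its edges. For instance
  ∂[1,3,5] = [3,5] − [1,5] + [1,3],
  ∂[3,4,5] = [4,5] − [3,5] + [3,4].
This gives a 11×4 integer matrix of rank 4; reducing to Smith normal form yields diagonal entries (1,1,1,1).

Computing H_k = (kernel of ∂_k) / (image of ∂_{k+1}):

  H_0: rank C_0 − rank ∂_1 = 7 − 6 = 1, and the invariant factors of ∂_1 are all 1, so H_0 ≅ Z.
  H_1: rank ker ∂_1 − rank ∂_2 = (11 − 6) − 4 = 1, and the invariant factors of ∂_2 are all 1, so H_1 ≅ Z.
  H_2: rank ker ∂_2 − rank ∂_3 = (4 − 4) − 0 = 0, and there is no ∂_3, so H_2 ≅ 0.

H_0 = Z,  H_1 = Z,  H_2 = 0.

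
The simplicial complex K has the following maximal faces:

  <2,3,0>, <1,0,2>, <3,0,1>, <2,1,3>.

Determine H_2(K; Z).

H_2 ≅ Z.

Order the vertices as 0 < 1 < 2 < 3. Listing each simplex with vertices in this order, K has dimension 2 with simplices:

  0-simplices (4): [0], [1], [2], [3]
  1-simplices (6): [0,1], [0,2], [0,3], [1,2], [1,3], [2,3]
  2-simplices (4): [0,1,2], [0,1,3], [0,2,3], [1,2,3]

Hence C_0 ≅ Z^4, C_1 ≅ Z^6, C_2 ≅ Z^4.

The boundary map ∂_1: C_1 → C_0 sends each edge [p,q] (with p < q) to q − p.
This gives a 4×6 integer matrix of rank 3; reducing to Smith normal form yields diagonal entries (1,1,1).

The boundary map ∂_2: C_2 → C_1 acts by ∂[p,q,r] = [q,r] − [p,r] + [p,q]. For instance
  ∂[0,1,2] = [1,2] − [0,2] + [0,1],
  ∂[0,1,3] = [1,3] − [0,3] + [0,1].
This gives a 6×4 integer matrix of rank 3; reducing to Smith normal form yields diagonal entries (1,1,1).

Reading off H_k = ker ∂_k / im ∂_{k+1}:

  H_2: rank ker ∂_2 − rank ∂_3 = (4 − 3) − 0 = 1, and there is no ∂_3, so H_2 ≅ Z.

(K is a triangulation of the 2-sphere S^2.)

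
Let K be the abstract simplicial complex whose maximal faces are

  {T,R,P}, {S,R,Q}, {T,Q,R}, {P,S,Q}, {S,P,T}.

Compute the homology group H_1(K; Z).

H_1 ≅ Z.

Take the total order P < Q < R < S < T on the vertex set. Then K (dimension 2) consists of the simplices:

  0-simplices (5): P, Q, R, S, T
  1-simplices (10): PQ, PR, PS, PT, QR, QS, QT, RS, RT, ST
  2-simplices (5): PQS, PRT, PST, QRS, QRT

Hence C_0 ≅ Z^5, C_1 ≅ Z^10, C_2 ≅ Z^5.

∂_1: C_1 → C_0 sends each edge [p,q] (with p < q) to q − p. For instance
  ∂PR = R − P.
The 5×10 boundary matrix has rank 4 and Smith normal form diag(1,1,1,1).

The boundary map ∂_2: C_2 → C_1 sends each 2-simplex [p,q,r] to [q,r] − [p,r] + [p,q]. For instance
  ∂PST = ST − PT + PS,
  ∂QRS = RS − QS + QR.
As a 10×5 matrix over Z this has rank 5, with invariant factors (1,1,1,1,1).

Now H_k = ker ∂_k / im ∂_{k+1}, so:

  H_1: rank ker ∂_1 − rank ∂_2 = (10 − 4) − 5 = 1, and the invariant factors of ∂_2 are all 1, so H_1 ≅ Z.

(K is a triangulation of the Möbius band.)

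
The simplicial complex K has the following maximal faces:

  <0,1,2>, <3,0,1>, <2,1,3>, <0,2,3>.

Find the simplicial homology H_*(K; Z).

H_0 = Z,  H_1 = 0,  H_2 = Z.

We work with the vertex ordering 0 < 1 < 2 < 3. The simplices of K, each written with vertices in increasing order, are:

  0-simplices (4): [0], [1], [2], [3]
  1-simplices (6): [0,1], [0,2], [0,3], [1,2], [1,3], [2,3]
  2-simplices (4): [0,1,2], [0,1,3], [0,2,3], [1,2,3]

giving chain groups C_0 ≅ Z^4, C_1 ≅ Z^6, C_2 ≅ Z^4.

The boundary map ∂_1: C_1 → C_0 sends each edge [p,q] (with p < q) to q − p.
As a 4×6 matrix over Z this has rank 3, with invariant factors (1,1,1).

The boundary map ∂_2: C_2 → C_1 maps a triangle to the signed sum of its edges. For instance
  ∂[0,1,3] = [1,3] − [0,3] + [0,1],
  ∂[1,2,3] = [2,3] − [1,3] + [1,2].
The 6×4 boundary matrix has rank 3 and Smith normal form diag(1,1,1).

From H_k ≅ ker(∂_k) / im(∂_{k+1}) we obtain:

  H_0: rank C_0 − rank ∂_1 = 4 − 3 = 1, and the invariant factors of ∂_1 are all 1, so H_0 ≅ Z.
  H_1: rank ker ∂_1 − rank ∂_2 = (6 − 3) − 3 = 0, and the invariant factors of ∂_2 are all 1, so H_1 ≅ 0.
  H_2: rank ker ∂_2 − rank ∂_3 = (4 − 3) − 0 = 1, and there is no ∂_3, so H_2 ≅ Z.

As a check, the Euler characteristic is 4 − 6 + 4 = 2, which agrees with 1 − 0 + 1 = 2.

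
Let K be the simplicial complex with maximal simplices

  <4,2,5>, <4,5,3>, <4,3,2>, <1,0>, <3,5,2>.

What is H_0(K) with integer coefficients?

H_0 = Z^2.

We work with the vertex ordering 0 < 1 < 2 < 3 < 4 < 5. The simplices of K, each written with vertices in increasing order, are:

  0-simplices (6): [0], [1], [2], [3], [4], [5]
  1-simplices (7): [0,1], [2,3], [2,4], [2,5], [3,4], [3,5], [4,5]
  2-simplices (4): [2,3,4], [2,3,5], [2,4,5], [3,4,5]

Hence C_0 ≅ Z^6, C_1 ≅ Z^7, C_2 ≅ Z^4.

Boundary ∂_1: C_1 → C_0 sends each edge [p,q] (with p < q) to q − p.
The resulting 6×7 matrix has rank 4, and its Smith normal form has invariant factors (1,1,1,1).

The boundary map ∂_2: C_2 → C_1 sends each 2-simplex [p,q,r] to [q,r] − [p,r] + [p,q]. For instance
  ∂[2,4,5] = [4,5] − [2,5] + [2,4],
  ∂[2,3,4] = [3,4] − [2,4] + [2,3].
As a 7×4 matrix over Z this has rank 3, with invariant factors (1,1,1).

From H_k ≅ ker(∂_k) / im(∂_{k+1}) we obtain:

  H_0: rank C_0 − rank ∂_1 = 6 − 4 = 2, and the invariant factors of ∂_1 are all 1, so H_0 = Z^2.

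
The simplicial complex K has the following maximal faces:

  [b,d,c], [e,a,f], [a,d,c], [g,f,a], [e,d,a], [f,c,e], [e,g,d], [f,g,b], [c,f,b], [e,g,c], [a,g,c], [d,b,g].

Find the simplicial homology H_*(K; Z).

H_0 ≅ Z,  H_1 ≅ Z_2,  H_2 = 0.

Take the total order a < b < c < d < e < f < g on the vertex set. Then K (dimension 2) consists of the simplices:

  0-simplices (7): a, b, c, d, e, f, g
  1-simplices (18): ac, ad, ae, af, ag, bc, bd, bf, bg, cd, ce, cf, cg, de, dg, ef, eg, fg
  2-simplices (12): acd, acg, ade, aef, afg, bcd, bcf, bdg, bfg, cef, ceg, deg

so the chain groups are C_0 ≅ Z^7, C_1 ≅ Z^18, C_2 ≅ Z^12.

∂_1: C_1 → C_0 maps an edge to its endpoints' difference, ∂[p,q] = q − p.
The 7×18 boundary matrix has rank 6 and Smith normal form diag(1,1,1,1,1,1).

∂_2: C_2 → C_1 sends each 2-simplex [p,q,r] to [q,r] − [p,r] + [p,q]. For instance
  ∂acg = cg − ag + ac,
  ∂cef = ef − cf + ce.
This gives a 18×12 integer matrix of rank 12; reducing to Smith normal form yields diagonal entries (1,1,1,1,1,1,1,1,1,1,1,2).

From H_k ≅ ker(∂_k) / im(∂_{k+1}) we obtain:

  H_0: rank C_0 − rank ∂_1 = 7 − 6 = 1, and the invariant factors of ∂_1 are all 1, so H_0 = Z.
  H_1: rank ker ∂_1 − rank ∂_2 = (18 − 6) − 12 = 0, and ∂_2 has invariant factor 2 > 1, so H_1 = Z_2.
  H_2: rank ker ∂_2 − rank ∂_3 = (12 − 12) − 0 = 0, and there is no ∂_3, so H_2 = 0.

As a check, the Euler characteristic is 7 − 18 + 12 = 1, which agrees with 1 − 0 + 0 = 1.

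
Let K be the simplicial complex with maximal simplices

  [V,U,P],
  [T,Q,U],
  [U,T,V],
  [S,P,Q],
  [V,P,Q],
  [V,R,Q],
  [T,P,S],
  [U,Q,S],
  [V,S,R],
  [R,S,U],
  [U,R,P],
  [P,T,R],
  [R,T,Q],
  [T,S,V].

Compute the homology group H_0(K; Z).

Fix the vertex order P < Q < R < S < T < U < V and write every simplex with vertices in increasing order. Then dim K = 2 and the simplices of K are:

  0-simplices (7): P, Q, R, S, T, U, V
  1-simplices (21): PQ, PR, PS, PT, PU, PV, QR, QS, QT, QU, QV, RS, RT, RU, RV, ST, SU, SV, TU, TV, UV
  2-simplices (14): PQS, PQV, PRT, PRU, PST, PUV, QRT, QRV, QSU, QTU, RSU, RSV, STV, TUV

Hence C_0 ≅ Z^7, C_1 ≅ Z^21, C_2 ≅ Z^14.

The boundary map ∂_1: C_1 → C_0 sends each edge [p,q] (with p < q) to q − p.
This gives a 7×21 integer matrix of rank 6; reducing to Smith normal form yields diagonal entries (1,1,1,1,1,1).

∂_2: C_2 → C_1 acts by ∂[p,q,r] = [q,r] − [p,r] + [p,q]. For instance
  ∂QRV = RV − QV + QR,
  ∂PST = ST − PT + PS.
The resulting 21×14 matrix has rank 13, and its Smith normal form has invariant factors (1,1,1,1,1,1,1,1,1,1,1,1,1).

Reading off H_k = ker ∂_k / im ∂_{k+1}:

  H_0: rank C_0 − rank ∂_1 = 7 − 6 = 1, and the invariant factors of ∂_1 are all 1, so H_0 ≅ Z.

H_0 = Z.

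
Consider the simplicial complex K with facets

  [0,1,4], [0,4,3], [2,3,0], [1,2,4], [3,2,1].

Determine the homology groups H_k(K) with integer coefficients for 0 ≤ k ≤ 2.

Take the total order 0 < 1 < 2 < 3 < 4 on the vertex set. Then K (dimension 2) consists of the simplices:

  0-simplices (5): [0], [1], [2], [3], [4]
  1-simplices (10): [0,1], [0,2], [0,3], [0,4], [1,2], [1,3], [1,4], [2,3], [2,4], [3,4]
  2-simplices (5): [0,1,4], [0,2,3], [0,3,4], [1,2,3], [1,2,4]

giving chain groups C_0 ≅ Z^5, C_1 ≅ Z^10, C_2 ≅ Z^5.

Boundary ∂_1: C_1 → C_0 is given by ∂[p,q] = [q] − [p]. For instance
  ∂[1,3] = [3] − [1].
As a 5×10 matrix over Z this has rank 4, with invariant factors (1,1,1,1).

Boundary ∂_2: C_2 → C_1 acts by ∂[p,q,r] = [q,r] − [p,r] + [p,q]. For instance
  ∂[0,3,4] = [3,4] − [0,4] + [0,3],
  ∂[0,1,4] = [1,4] − [0,4] + [0,1].
As a 10×5 matrix over Z this has rank 5, with invariant factors (1,1,1,1,1).

From H_k ≅ ker(∂_k) / im(∂_{k+1}) we obtain:

  H_0: rank C_0 − rank ∂_1 = 5 − 4 = 1, and the invariant factors of ∂_1 are all 1, so H_0 ≅ Z.
  H_1: rank ker ∂_1 − rank ∂_2 = (10 − 4) − 5 = 1, and the invariant factors of ∂_2 are all 1, so H_1 ≅ Z.
  H_2: rank ker ∂_2 − rank ∂_3 = (5 − 5) − 0 = 0, and there is no ∂_3, so H_2 ≅ 0.

(K is a triangulation of the Möbius band.)

H_0 ≅ Z,  H_1 ≅ Z,  H_2 = 0.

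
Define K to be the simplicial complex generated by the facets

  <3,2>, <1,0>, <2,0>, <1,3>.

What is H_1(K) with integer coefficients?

H_1 = Z.

Fix the vertex order 0 < 1 < 2 < 3 and write every simplex with vertices in increasing order. Then dim K = 1 and the simplices of K are:

  0-simplices (4): [0], [1], [2], [3]
  1-simplices (4): [0,1], [0,2], [1,3], [2,3]

Hence C_0 ≅ Z^4, C_1 ≅ Z^4.

Boundary ∂_1: C_1 → C_0 maps an edge to its endpoints' difference, ∂[p,q] = q − p.
This gives a 4×4 integer matrix of rank 3; reducing to Smith normal form yields diagonal entries (1,1,1).

From H_k ≅ ker(∂_k) / im(∂_{k+1}) we obtain:

  H_1: rank ker ∂_1 − rank ∂_2 = (4 − 3) − 0 = 1, and there is no ∂_2, so H_1 = Z.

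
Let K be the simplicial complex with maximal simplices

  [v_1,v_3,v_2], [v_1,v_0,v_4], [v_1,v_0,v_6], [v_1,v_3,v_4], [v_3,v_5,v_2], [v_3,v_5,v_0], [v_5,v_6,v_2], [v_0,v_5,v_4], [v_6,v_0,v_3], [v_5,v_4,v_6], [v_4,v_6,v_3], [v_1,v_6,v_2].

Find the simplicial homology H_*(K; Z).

We work with the vertex ordering v_0 < v_1 < v_2 < v_3 < v_4 < v_5 < v_6. The simplices of K, each written with vertices in increasing order, are:

  0-simplices (7): [v_0], [v_1], [v_2], [v_3], [v_4], [v_5], [v_6]
  1-simplices (18): (18 of them)
  2-simplices (12): (12 of them)

giving chain groups C_0 ≅ Z^7, C_1 ≅ Z^18, C_2 ≅ Z^12.

∂_1: C_1 → C_0 is given by ∂[p,q] = [q] − [p].
As a 7×18 matrix over Z this has rank 6, with invariant factors (1,1,1,1,1,1).

The boundary map ∂_2: C_2 → C_1 maps a triangle to the signed sum of its edges. For instance
  ∂[v_4,v_5,v_6] = [v_5,v_6] − [v_4,v_6] + [v_4,v_5],
  ∂[v_1,v_3,v_4] = [v_3,v_4] − [v_1,v_4] + [v_1,v_3].
The 18×12 boundary matrix has rank 12 and Smith normal form diag(1,1,1,1,1,1,1,1,1,1,1,2).

Now H_k = ker ∂_k / im ∂_{k+1}, so:

  H_0: rank C_0 − rank ∂_1 = 7 − 6 = 1, and the invariant factors of ∂_1 are all 1, so H_0 ≅ Z.
  H_1: rank ker ∂_1 − rank ∂_2 = (18 − 6) − 12 = 0, and ∂_2 has invariant factor 2 > 1, so H_1 ≅ Z/2Z.
  H_2: rank ker ∂_2 − rank ∂_3 = (12 − 12) − 0 = 0, and there is no ∂_3, so H_2 ≅ 0.

As a check, the Euler characteristic is 7 − 18 + 12 = 1, which agrees with 1 − 0 + 0 = 1.

H_0 ≅ Z,  H_1 ≅ Z/2Z,  H_2 = 0.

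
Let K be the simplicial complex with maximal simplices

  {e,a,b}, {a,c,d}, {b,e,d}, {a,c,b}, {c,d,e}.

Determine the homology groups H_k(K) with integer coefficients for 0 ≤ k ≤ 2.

H_0 ≅ Z,  H_1 ≅ Z,  H_2 = 0.

Order the vertices as a < b < c < d < e. Listing each simplex with vertices in this order, K has dimension 2 with simplices:

  0-simplices (5): a, b, c, d, e
  1-simplices (10): ab, ac, ad, ae, bc, bd, be, cd, ce, de
  2-simplices (5): abc, abe, acd, bde, cde

Hence C_0 ≅ Z^5, C_1 ≅ Z^10, C_2 ≅ Z^5.

Boundary ∂_1: C_1 → C_0 sends each edge [p,q] (with p < q) to q − p.
The 5×10 boundary matrix has rank 4 and Smith normal form diag(1,1,1,1).

∂_2: C_2 → C_1 maps a triangle to the signed sum of its edges. For instance
  ∂cde = de − ce + cd,
  ∂abe = be − ae + ab.
The resulting 10×5 matrix has rank 5, and its Smith normal form has invariant factors (1,1,1,1,1).

From H_k ≅ ker(∂_k) / im(∂_{k+1}) we obtain:

  H_0: rank C_0 − rank ∂_1 = 5 − 4 = 1, and the invariant factors of ∂_1 are all 1, so H_0 ≅ Z.
  H_1: rank ker ∂_1 − rank ∂_2 = (10 − 4) − 5 = 1, and the invariant factors of ∂_2 are all 1, so H_1 ≅ Z.
  H_2: rank ker ∂_2 − rank ∂_3 = (5 − 5) − 0 = 0, and there is no ∂_3, so H_2 ≅ 0.

As a check, the Euler characteristic is 5 − 10 + 5 = 0, which agrees with 1 − 1 + 0 = 0.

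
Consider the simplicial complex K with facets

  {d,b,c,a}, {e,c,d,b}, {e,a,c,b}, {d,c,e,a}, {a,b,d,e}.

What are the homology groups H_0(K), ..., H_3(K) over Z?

H_0 ≅ Z,  H_1 = 0,  H_2 = 0,  H_3 ≅ Z.

Take the total order a < b < c < d < e on the vertex set. Then K (dimension 3) consists of the simplices:

  0-simplices (5): a, b, c, d, e
  1-simplices (10): ab, ac, ad, ae, bc, bd, be, cd, ce, de
  2-simplices (10): abc, abd, abe, acd, ace, ade, bcd, bce, bde, cde
  3-simplices (5): abcd, abce, abde, acde, bcde

so the chain groups are C_0 ≅ Z^5, C_1 ≅ Z^10, C_2 ≅ Z^10, C_3 ≅ Z^5.

The boundary map ∂_1: C_1 → C_0 maps an edge to its endpoints' difference, ∂[p,q] = q − p. For instance
  ∂bd = d − b.
This gives a 5×10 integer matrix of rank 4; reducing to Smith normal form yields diagonal entries (1,1,1,1).

Boundary ∂_2: C_2 → C_1 maps a triangle to the signed sum of its edges. For instance
  ∂bce = ce − be + bc,
  ∂ace = ce − ae + ac.
The resulting 10×10 matrix has rank 6, and its Smith normal form has invariant factors (1,1,1,1,1,1).

The boundary map ∂_3: C_3 → C_2 sends each 3-simplex σ to the alternating sum Σ_i (−1)^i (σ with its i-th vertex removed). For instance
  ∂abce = bce − ace + abe − abc,
  ∂acde = cde − ade + ace − acd.
The resulting 10×5 matrix has rank 4, and its Smith normal form has invariant factors (1,1,1,1).

From H_k ≅ ker(∂_k) / im(∂_{k+1}) we obtain:

  H_0: rank C_0 − rank ∂_1 = 5 − 4 = 1, and the invariant factors of ∂_1 are all 1, so H_0 = Z.
  H_1: rank ker ∂_1 − rank ∂_2 = (10 − 4) − 6 = 0, and the invariant factors of ∂_2 are all 1, so H_1 = 0.
  H_2: rank ker ∂_2 − rank ∂_3 = (10 − 6) − 4 = 0, and the invariant factors of ∂_3 are all 1, so H_2 = 0.
  H_3: rank ker ∂_3 − rank ∂_4 = (5 − 4) − 0 = 1, and there is no ∂_4, so H_3 = Z.

(K is a triangulation of the 3-sphere S^3.)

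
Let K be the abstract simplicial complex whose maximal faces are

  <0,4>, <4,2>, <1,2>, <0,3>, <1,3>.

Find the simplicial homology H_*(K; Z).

H_0 ≅ Z,  H_1 ≅ Z.

Take the total order 0 < 1 < 2 < 3 < 4 on the vertex set. Then K (dimension 1) consists of the simplices:

  0-simplices (5): [0], [1], [2], [3], [4]
  1-simplices (5): [0,3], [0,4], [1,2], [1,3], [2,4]

so the chain groups are C_0 ≅ Z^5, C_1 ≅ Z^5.

∂_1: C_1 → C_0 is given by ∂[p,q] = [q] − [p]. For instance
  ∂[2,4] = [4] − [2].
The resulting 5×5 matrix has rank 4, and its Smith normal form has invariant factors (1,1,1,1).

Now H_k = ker ∂_k / im ∂_{k+1}, so:

  H_0: rank C_0 − rank ∂_1 = 5 − 4 = 1, and the invariant factors of ∂_1 are all 1, so H_0 ≅ Z.
  H_1: rank ker ∂_1 − rank ∂_2 = (5 − 4) − 0 = 1, and there is no ∂_2, so H_1 ≅ Z.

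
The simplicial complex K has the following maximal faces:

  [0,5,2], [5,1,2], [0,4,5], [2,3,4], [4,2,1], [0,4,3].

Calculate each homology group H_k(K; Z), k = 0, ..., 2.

H_0 ≅ Z,  H_1 ≅ Z,  H_2 = 0.

Take the total order 0 < 1 < 2 < 3 < 4 < 5 on the vertex set. Then K (dimension 2) consists of the simplices:

  0-simplices (6): [0], [1], [2], [3], [4], [5]
  1-simplices (12): [0,2], [0,3], [0,4], [0,5], [1,2], [1,4], [1,5], [2,3], [2,4], [2,5], [3,4], [4,5]
  2-simplices (6): [0,2,5], [0,3,4], [0,4,5], [1,2,4], [1,2,5], [2,3,4]

giving chain groups C_0 ≅ Z^6, C_1 ≅ Z^12, C_2 ≅ Z^6.

Boundary ∂_1: C_1 → C_0 sends each edge [p,q] (with p < q) to q − p.
As a 6×12 matrix over Z this has rank 5, with invariant factors (1,1,1,1,1).

The boundary map ∂_2: C_2 → C_1 maps a triangle to the signed sum of its edges. For instance
  ∂[0,2,5] = [2,5] − [0,5] + [0,2],
  ∂[0,3,4] = [3,4] − [0,4] + [0,3].
As a 12×6 matrix over Z this has rank 6, with invariant factors (1,1,1,1,1,1).

From H_k ≅ ker(∂_k) / im(∂_{k+1}) we obtain:

  H_0: rank C_0 − rank ∂_1 = 6 − 5 = 1, and the invariant factors of ∂_1 are all 1, so H_0 = Z.
  H_1: rank ker ∂_1 − rank ∂_2 = (12 − 5) − 6 = 1, and the invariant factors of ∂_2 are all 1, so H_1 = Z.
  H_2: rank ker ∂_2 − rank ∂_3 = (6 − 6) − 0 = 0, and there is no ∂_3, so H_2 = 0.

As a check, the Euler characteristic is 6 − 12 + 6 = 0, which agrees with 1 − 1 + 0 = 0.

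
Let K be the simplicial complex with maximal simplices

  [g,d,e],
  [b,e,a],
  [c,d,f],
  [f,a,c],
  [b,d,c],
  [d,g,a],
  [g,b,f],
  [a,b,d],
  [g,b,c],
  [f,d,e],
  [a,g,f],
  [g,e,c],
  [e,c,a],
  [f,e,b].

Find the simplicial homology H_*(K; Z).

H_0 ≅ Z,  H_1 ≅ Z^2,  H_2 ≅ Z.

Fix the vertex order a < b < c < d < e < f < g and write every simplex with vertices in increasing order. Then dim K = 2 and the simplices of K are:

  0-simplices (7): a, b, c, d, e, f, g
  1-simplices (21): ab, ac, ad, ae, af, ag, bc, bd, be, bf, bg, cd, ce, cf, cg, de, df, dg, ef, eg, fg
  2-simplices (14): abd, abe, ace, acf, adg, afg, bcd, bcg, bef, bfg, cdf, ceg, def, deg

giving chain groups C_0 ≅ Z^7, C_1 ≅ Z^21, C_2 ≅ Z^14.

∂_1: C_1 → C_0 is given by ∂[p,q] = [q] − [p].
As a 7×21 matrix over Z this has rank 6, with invariant factors (1,1,1,1,1,1).

∂_2: C_2 → C_1 acts by ∂[p,q,r] = [q,r] − [p,r] + [p,q]. For instance
  ∂cdf = df − cf + cd,
  ∂bcd = cd − bd + bc.
As a 21×14 matrix over Z this has rank 13, with invariant factors (1,1,1,1,1,1,1,1,1,1,1,1,1).

Computing H_k = (kernel of ∂_k) / (image of ∂_{k+1}):

  H_0: rank C_0 − rank ∂_1 = 7 − 6 = 1, and the invariant factors of ∂_1 are all 1, so H_0 ≅ Z.
  H_1: rank ker ∂_1 − rank ∂_2 = (21 − 6) − 13 = 2, and the invariant factors of ∂_2 are all 1, so H_1 ≅ Z^2.
  H_2: rank ker ∂_2 − rank ∂_3 = (14 − 13) − 0 = 1, and there is no ∂_3, so H_2 ≅ Z.

(K is a triangulation of the torus T^2.)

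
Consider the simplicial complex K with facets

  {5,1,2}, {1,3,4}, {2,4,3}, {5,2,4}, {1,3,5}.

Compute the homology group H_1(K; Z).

Take the total order 1 < 2 < 3 < 4 < 5 on the vertex set. Then K (dimension 2) consists of the simplices:

  0-simplices (5): [1], [2], [3], [4], [5]
  1-simplices (10): [1,2], [1,3], [1,4], [1,5], [2,3], [2,4], [2,5], [3,4], [3,5], [4,5]
  2-simplices (5): [1,2,5], [1,3,4], [1,3,5], [2,3,4], [2,4,5]

giving chain groups C_0 ≅ Z^5, C_1 ≅ Z^10, C_2 ≅ Z^5.

The boundary map ∂_1: C_1 → C_0 maps an edge to its endpoints' difference, ∂[p,q] = q − p. For instance
  ∂[4,5] = [5] − [4].
This gives a 5×10 integer matrix of rank 4; reducing to Smith normal form yields diagonal entries (1,1,1,1).

The boundary map ∂_2: C_2 → C_1 acts by ∂[p,q,r] = [q,r] − [p,r] + [p,q]. For instance
  ∂[2,4,5] = [4,5] − [2,5] + [2,4],
  ∂[1,3,4] = [3,4] − [1,4] + [1,3].
This gives a 10×5 integer matrix of rank 5; reducing to Smith normal form yields diagonal entries (1,1,1,1,1).

Computing H_k = (kernel of ∂_k) / (image of ∂_{k+1}):

  H_1: rank ker ∂_1 − rank ∂_2 = (10 − 4) − 5 = 1, and the invariant factors of ∂_2 are all 1, so H_1 ≅ Z.

H_1 ≅ Z.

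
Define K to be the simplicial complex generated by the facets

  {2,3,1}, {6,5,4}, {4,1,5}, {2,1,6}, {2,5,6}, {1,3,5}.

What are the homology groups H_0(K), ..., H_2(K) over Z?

Fix the vertex order 1 < 2 < 3 < 4 < 5 < 6 and write every simplex with vertices in increasing order. Then dim K = 2 and the simplices of K are:

  0-simplices (6): [1], [2], [3], [4], [5], [6]
  1-simplices (12): [1,2], [1,3], [1,4], [1,5], [1,6], [2,3], [2,5], [2,6], [3,5], [4,5], [4,6], [5,6]
  2-simplices (6): [1,2,3], [1,2,6], [1,3,5], [1,4,5], [2,5,6], [4,5,6]

giving chain groups C_0 ≅ Z^6, C_1 ≅ Z^12, C_2 ≅ Z^6.

∂_1: C_1 → C_0 is given by ∂[p,q] = [q] − [p]. For instance
  ∂[4,5] = [5] − [4].
As a 6×12 matrix over Z this has rank 5, with invariant factors (1,1,1,1,1).

Boundary ∂_2: C_2 → C_1 acts by ∂[p,q,r] = [q,r] − [p,r] + [p,q]. For instance
  ∂[1,2,6] = [2,6] − [1,6] + [1,2],
  ∂[4,5,6] = [5,6] − [4,6] + [4,5].
The resulting 12×6 matrix has rank 6, and its Smith normal form has invariant factors (1,1,1,1,1,1).

Reading off H_k = ker ∂_k / im ∂_{k+1}:

  H_0: rank C_0 − rank ∂_1 = 6 − 5 = 1, and the invariant factors of ∂_1 are all 1, so H_0 = Z.
  H_1: rank ker ∂_1 − rank ∂_2 = (12 − 5) − 6 = 1, and the invariant factors of ∂_2 are all 1, so H_1 = Z.
  H_2: rank ker ∂_2 − rank ∂_3 = (6 − 6) − 0 = 0, and there is no ∂_3, so H_2 = 0.

H_0 ≅ Z,  H_1 ≅ Z,  H_2 = 0.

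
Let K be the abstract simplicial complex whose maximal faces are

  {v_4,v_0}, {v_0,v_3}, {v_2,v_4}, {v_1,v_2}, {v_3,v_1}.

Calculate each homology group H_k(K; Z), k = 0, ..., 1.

H_0 = Z,  H_1 = Z.

K has 5 vertices, 5 edges.
rank ∂_0 = 0, rank ∂_1 = 4 ⇒ b_0 = 5 − 0 − 4 = 1; all invariant factors of ∂_1 are 1 so no torsion. So H_0 = Z.
rank ∂_1 = 4, rank ∂_2 = 0 ⇒ b_1 = 5 − 4 − 0 = 1. So H_1 = Z.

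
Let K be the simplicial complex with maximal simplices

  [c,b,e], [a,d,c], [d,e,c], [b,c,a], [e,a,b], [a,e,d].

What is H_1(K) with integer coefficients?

Fix the vertex order a < b < c < d < e and write every simplex with vertices in increasing order. Then dim K = 2 and the simplices of K are:

  0-simplices (5): a, b, c, d, e
  1-simplices (9): ab, ac, ad, ae, bc, be, cd, ce, de
  2-simplices (6): abc, abe, acd, ade, bce, cde

so the chain groups are C_0 ≅ Z^5, C_1 ≅ Z^9, C_2 ≅ Z^6.

The boundary map ∂_1: C_1 → C_0 is given by ∂[p,q] = [q] − [p]. For instance
  ∂ae = e − a.
The 5×9 boundary matrix has rank 4 and Smith normal form diag(1,1,1,1).

The boundary map ∂_2: C_2 → C_1 acts by ∂[p,q,r] = [q,r] − [p,r] + [p,q]. For instance
  ∂acd = cd − ad + ac,
  ∂bce = ce − be + bc.
The resulting 9×6 matrix has rank 5, and its Smith normal form has invariant factors (1,1,1,1,1).

Reading off H_k = ker ∂_k / im ∂_{k+1}:

  H_1: rank ker ∂_1 − rank ∂_2 = (9 − 4) − 5 = 0, and the invariant factors of ∂_2 are all 1, so H_1 = 0.

H_1 = 0.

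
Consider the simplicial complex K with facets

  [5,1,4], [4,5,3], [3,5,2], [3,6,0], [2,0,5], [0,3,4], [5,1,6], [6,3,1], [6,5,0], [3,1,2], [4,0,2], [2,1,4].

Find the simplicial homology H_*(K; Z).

K has 7 vertices, 18 edges, 12 triangles.
rank ∂_0 = 0, rank ∂_1 = 6 ⇒ b_0 = 7 − 0 − 6 = 1; all invariant factors of ∂_1 are 1 so no torsion. So H_0 ≅ Z.
rank ∂_1 = 6, rank ∂_2 = 12 ⇒ b_1 = 18 − 6 − 12 = 0; ∂_2 has invariant factor(s) [2] giving torsion. So H_1 ≅ Z/2Z.
rank ∂_2 = 12, rank ∂_3 = 0 ⇒ b_2 = 12 − 12 − 0 = 0. So H_2 ≅ 0.

H_0 = Z,  H_1 = Z/2Z,  H_2 = 0.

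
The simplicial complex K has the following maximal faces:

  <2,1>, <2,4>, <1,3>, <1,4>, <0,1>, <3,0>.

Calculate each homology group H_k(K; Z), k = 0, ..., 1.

H_0 ≅ Z,  H_1 ≅ Z^2.

Fix the vertex order 0 < 1 < 2 < 3 < 4 and write every simplex with vertices in increasing order. Then dim K = 1 and the simplices of K are:

  0-simplices (5): [0], [1], [2], [3], [4]
  1-simplices (6): [0,1], [0,3], [1,2], [1,3], [1,4], [2,4]

so the chain groups are C_0 ≅ Z^5, C_1 ≅ Z^6.

∂_1: C_1 → C_0 is given by ∂[p,q] = [q] − [p]. For instance
  ∂[1,3] = [3] − [1].
This gives a 5×6 integer matrix of rank 4; reducing to Smith normal form yields diagonal entries (1,1,1,1).

From H_k ≅ ker(∂_k) / im(∂_{k+1}) we obtain:

  H_0: rank C_0 − rank ∂_1 = 5 − 4 = 1, and the invariant factors of ∂_1 are all 1, so H_0 = Z.
  H_1: rank ker ∂_1 − rank ∂_2 = (6 − 4) − 0 = 2, and there is no ∂_2, so H_1 = Z^2.

(K is a triangulation of a wedge of 2 circles.)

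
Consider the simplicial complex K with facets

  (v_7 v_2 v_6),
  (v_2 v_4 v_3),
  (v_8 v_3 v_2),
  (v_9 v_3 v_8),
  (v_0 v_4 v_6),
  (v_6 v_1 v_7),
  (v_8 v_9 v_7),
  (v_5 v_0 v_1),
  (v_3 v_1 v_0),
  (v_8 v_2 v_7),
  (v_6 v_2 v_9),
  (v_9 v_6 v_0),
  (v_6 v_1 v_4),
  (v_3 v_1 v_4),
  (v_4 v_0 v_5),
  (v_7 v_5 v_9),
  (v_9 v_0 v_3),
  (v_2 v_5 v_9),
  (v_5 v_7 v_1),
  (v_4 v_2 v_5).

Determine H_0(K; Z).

H_0 ≅ Z.

Order the vertices as v_0 < v_1 < v_2 < v_3 < v_4 < v_5 < v_6 < v_7 < v_8 < v_9. Listing each simplex with vertices in this order, K has dimension 2 with simplices:

  0-simplices (10): [v_0], [v_1], [v_2], [v_3], [v_4], [v_5], [v_6], [v_7], [v_8], [v_9]
  1-simplices (30): (30 of them)
  2-simplices (20): (20 of them)

Hence C_0 ≅ Z^10, C_1 ≅ Z^30, C_2 ≅ Z^20.

The boundary map ∂_1: C_1 → C_0 is given by ∂[p,q] = [q] − [p]. For instance
  ∂[v_2,v_5] = [v_5] − [v_2].
As a 10×30 matrix over Z this has rank 9, with invariant factors (1,1,1,1,1,1,1,1,1).

∂_2: C_2 → C_1 maps a triangle to the signed sum of its edges. For instance
  ∂[v_2,v_7,v_8] = [v_7,v_8] − [v_2,v_8] + [v_2,v_7],
  ∂[v_2,v_5,v_9] = [v_5,v_9] − [v_2,v_9] + [v_2,v_5].
This gives a 30×20 integer matrix of rank 20; reducing to Smith normal form yields diagonal entries (1,1,1,1,1,1,1,1,1,1,1,1,1,1,1,1,1,1,1,2).

Computing H_k = (kernel of ∂_k) / (image of ∂_{k+1}):

  H_0: rank C_0 − rank ∂_1 = 10 − 9 = 1, and the invariant factors of ∂_1 are all 1, so H_0 ≅ Z.

(K is a triangulation of the Klein bottle.)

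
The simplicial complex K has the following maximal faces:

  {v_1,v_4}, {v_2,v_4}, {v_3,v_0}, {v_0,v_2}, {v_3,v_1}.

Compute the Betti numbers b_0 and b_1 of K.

K has 5 vertices, 5 edges.
rank ∂_0 = 0, rank ∂_1 = 4 ⇒ b_0 = 5 − 0 − 4 = 1; all invariant factors of ∂_1 are 1 so no torsion. So H_0 ≅ Z.
rank ∂_1 = 4, rank ∂_2 = 0 ⇒ b_1 = 5 − 4 − 0 = 1. So H_1 ≅ Z.

b_0 = 1, b_1 = 1.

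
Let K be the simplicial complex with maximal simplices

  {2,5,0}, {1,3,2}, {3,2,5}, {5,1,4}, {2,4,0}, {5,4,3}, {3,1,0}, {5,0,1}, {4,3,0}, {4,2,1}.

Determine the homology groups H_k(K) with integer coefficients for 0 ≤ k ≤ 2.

H_0 ≅ Z,  H_1 ≅ Z/2,  H_2 = 0.

Order the vertices as 0 < 1 < 2 < 3 < 4 < 5. Listing each simplex with vertices in this order, K has dimension 2 with simplices:

  0-simplices (6): [0], [1], [2], [3], [4], [5]
  1-simplices (15): [0,1], [0,2], [0,3], [0,4], [0,5], [1,2], [1,3], [1,4], [1,5], [2,3], [2,4], [2,5], [3,4], [3,5], [4,5]
  2-simplices (10): [0,1,3], [0,1,5], [0,2,4], [0,2,5], [0,3,4], [1,2,3], [1,2,4], [1,4,5], [2,3,5], [3,4,5]

so the chain groups are C_0 ≅ Z^6, C_1 ≅ Z^15, C_2 ≅ Z^10.

Boundary ∂_1: C_1 → C_0 maps an edge to its endpoints' difference, ∂[p,q] = q − p. For instance
  ∂[0,5] = [5] − [0].
The resulting 6×15 matrix has rank 5, and its Smith normal form has invariant factors (1,1,1,1,1).

Boundary ∂_2: C_2 → C_1 acts by ∂[p,q,r] = [q,r] − [p,r] + [p,q]. For instance
  ∂[1,4,5] = [4,5] − [1,5] + [1,4],
  ∂[1,2,3] = [2,3] − [1,3] + [1,2].
As a 15×10 matrix over Z this has rank 10, with invariant factors (1,1,1,1,1,1,1,1,1,2).

Now H_k = ker ∂_k / im ∂_{k+1}, so:

  H_0: rank C_0 − rank ∂_1 = 6 − 5 = 1, and the invariant factors of ∂_1 are all 1, so H_0 = Z.
  H_1: rank ker ∂_1 − rank ∂_2 = (15 − 5) − 10 = 0, and ∂_2 has invariant factor 2 > 1, so H_1 = Z/2.
  H_2: rank ker ∂_2 − rank ∂_3 = (10 − 10) − 0 = 0, and there is no ∂_3, so H_2 = 0.

As a check, the Euler characteristic is 6 − 15 + 10 = 1, which agrees with 1 − 0 + 0 = 1.
(K is a triangulation of the real projective plane RP^2.)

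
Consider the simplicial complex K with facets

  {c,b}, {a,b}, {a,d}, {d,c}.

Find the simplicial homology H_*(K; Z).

H_0 = Z,  H_1 = Z.

Order the vertices as a < b < c < d. Listing each simplex with vertices in this order, K has dimension 1 with simplices:

  0-simplices (4): a, b, c, d
  1-simplices (4): ab, ad, bc, cd

so the chain groups are C_0 ≅ Z^4, C_1 ≅ Z^4.

∂_1: C_1 → C_0 sends each edge [p,q] (with p < q) to q − p. For instance
  ∂cd = d − c.
The 4×4 boundary matrix has rank 3 and Smith normal form diag(1,1,1).

Now H_k = ker ∂_k / im ∂_{k+1}, so:

  H_0: rank C_0 − rank ∂_1 = 4 − 3 = 1, and the invariant factors of ∂_1 are all 1, so H_0 = Z.
  H_1: rank ker ∂_1 − rank ∂_2 = (4 − 3) − 0 = 1, and there is no ∂_2, so H_1 = Z.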